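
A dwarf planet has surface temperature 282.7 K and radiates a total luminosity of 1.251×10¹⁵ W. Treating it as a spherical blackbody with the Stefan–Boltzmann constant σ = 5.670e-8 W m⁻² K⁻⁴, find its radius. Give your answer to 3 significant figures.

R ≈ 5.24×10⁵ m

L = 4πR²σT⁴ ⇒ R = √(L/(4πσT⁴)).
σT⁴ = 362.148 W/m², so R = √(1.251×10¹⁵/(4π×362.148)) = 5.24×10⁵ m.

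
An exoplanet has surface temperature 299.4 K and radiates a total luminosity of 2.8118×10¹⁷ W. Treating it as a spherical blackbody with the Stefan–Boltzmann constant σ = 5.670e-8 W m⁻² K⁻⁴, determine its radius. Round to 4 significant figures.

R ≈ 7.008×10⁶ m

L = 4πR²σT⁴ ⇒ R = √(L/(4πσT⁴)).
σT⁴ = 455.607 W/m², so R = √(2.8118×10¹⁷/(4π×455.607)) = 7.008×10⁶ m.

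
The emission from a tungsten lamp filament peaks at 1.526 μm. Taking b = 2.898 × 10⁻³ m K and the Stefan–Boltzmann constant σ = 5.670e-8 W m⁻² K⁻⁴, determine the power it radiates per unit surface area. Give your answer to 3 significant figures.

Wien's law: T = b/λ_max = 2.898×10⁻³/1.526×10⁻⁶ = 1899.08 K.
Then I = σT⁴ = 5.670×10⁻⁸×(1899.08)⁴ = 7.37×10⁵ W/m².

I ≈ 7.37×10⁵ W/m²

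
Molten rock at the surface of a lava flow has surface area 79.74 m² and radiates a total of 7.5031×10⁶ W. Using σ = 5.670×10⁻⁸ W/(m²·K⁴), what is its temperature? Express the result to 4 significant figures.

T ≈ 1135 K

Area A = 79.74 m².
P = σAT⁴ ⇒ T = (P/(σA))^(1/4) = (7.5031×10⁶/(5.670×10⁻⁸×79.74))^(1/4) = 1135 K.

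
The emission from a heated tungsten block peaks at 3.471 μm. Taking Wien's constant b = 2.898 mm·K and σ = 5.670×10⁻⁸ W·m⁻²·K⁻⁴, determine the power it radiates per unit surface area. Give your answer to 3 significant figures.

Wien's law: T = b/λ_max = 2.898×10⁻³/3.471×10⁻⁶ = 834.918 K.
Then I = σT⁴ = 5.670×10⁻⁸×(834.918)⁴ = 2.76×10⁴ W/m².

I ≈ 2.76×10⁴ W/m²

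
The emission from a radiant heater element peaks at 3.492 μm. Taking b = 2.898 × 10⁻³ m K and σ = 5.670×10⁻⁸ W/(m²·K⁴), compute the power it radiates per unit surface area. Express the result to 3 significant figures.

I ≈ 2.69×10⁴ W/m²

Wien's law: T = b/λ_max = 2.898×10⁻³/3.492×10⁻⁶ = 829.897 K.
Then I = σT⁴ = 5.670×10⁻⁸×(829.897)⁴ = 2.69×10⁴ W/m².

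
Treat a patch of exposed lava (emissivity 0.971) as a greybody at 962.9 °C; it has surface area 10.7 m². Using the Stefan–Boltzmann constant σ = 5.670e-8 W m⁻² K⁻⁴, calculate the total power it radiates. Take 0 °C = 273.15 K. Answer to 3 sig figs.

P ≈ 1.38×10⁶ W

T = 962.9 °C + 273.15 = 1236.05 K.
Area A = 10.7 m².
P = εσAT⁴ = 0.971 × 5.670×10⁻⁸ × 10.7 × (1236.05)⁴ = 1.38×10⁶ W.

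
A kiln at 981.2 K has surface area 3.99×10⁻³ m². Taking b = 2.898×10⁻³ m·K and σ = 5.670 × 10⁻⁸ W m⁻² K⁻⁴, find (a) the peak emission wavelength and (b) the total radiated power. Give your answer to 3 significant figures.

(a) λ_max = b/T = 2.898×10⁻³/981.2 = 2.954×10⁻⁶ m = 2.95×10³ nm.
Area A = 3.99×10⁻³ m².
(b) P = σAT⁴ = 5.670×10⁻⁸×3.99×10⁻³×(981.2)⁴ = 210 W.

λ_max ≈ 2.95×10³ nm; P ≈ 210 W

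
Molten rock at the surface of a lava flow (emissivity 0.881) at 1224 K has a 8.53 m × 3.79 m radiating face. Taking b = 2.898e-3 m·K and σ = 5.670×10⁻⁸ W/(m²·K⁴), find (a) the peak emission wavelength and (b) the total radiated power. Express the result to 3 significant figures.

(a) λ_max = b/T = 2.898×10⁻³/1224 = 2.368×10⁻⁶ m = 2.37 μm.
Area A = 8.53 × 3.79 = 32.3287 m².
(b) P = εσAT⁴ = 0.881×5.670×10⁻⁸×32.3287×(1224)⁴ = 3.62×10⁶ W.

λ_max ≈ 2.37 μm; P ≈ 3.62×10⁶ W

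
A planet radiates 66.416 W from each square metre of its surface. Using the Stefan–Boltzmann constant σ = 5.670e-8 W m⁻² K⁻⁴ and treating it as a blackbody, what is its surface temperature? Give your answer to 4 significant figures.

I = σT⁴, so T = (I/σ)^(1/4) = (66.416/(5.670×10⁻⁸))^(1/4) = 185.0 K.

T ≈ 185.0 K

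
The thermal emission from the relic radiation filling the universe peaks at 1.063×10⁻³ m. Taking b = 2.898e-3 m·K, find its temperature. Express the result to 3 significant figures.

Wien's law gives T = b/λ_max = (2.898×10⁻³ m·K)/(1.063×10⁻³ m) = 2.73 K.

T ≈ 2.73 K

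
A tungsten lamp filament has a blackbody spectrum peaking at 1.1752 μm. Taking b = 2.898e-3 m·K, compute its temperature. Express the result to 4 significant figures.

Wien's law gives T = b/λ_max = (2.898×10⁻³ m·K)/(1.1752×10⁻⁶ m) = 2466 K.

T ≈ 2466 K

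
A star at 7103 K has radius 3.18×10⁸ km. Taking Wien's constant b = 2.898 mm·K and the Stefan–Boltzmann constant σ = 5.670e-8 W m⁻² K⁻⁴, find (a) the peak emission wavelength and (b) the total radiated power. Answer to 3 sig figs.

λ_max ≈ 408 nm; P ≈ 1.83×10³² W

(a) λ_max = b/T = 2.898×10⁻³/7103 = 4.080×10⁻⁷ m = 408 nm.
Surface area A = 4πR² = 4π(3.18×10¹¹ m)² = 1.27076×10²⁴ m².
(b) P = σAT⁴ = 5.670×10⁻⁸×1.27076×10²⁴×(7103)⁴ = 1.83×10³² W.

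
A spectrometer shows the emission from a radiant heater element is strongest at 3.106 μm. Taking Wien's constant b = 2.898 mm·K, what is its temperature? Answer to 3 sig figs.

Wien's law gives T = b/λ_max = (2.898×10⁻³ m·K)/(3.106×10⁻⁶ m) = 933 K.

T ≈ 933 K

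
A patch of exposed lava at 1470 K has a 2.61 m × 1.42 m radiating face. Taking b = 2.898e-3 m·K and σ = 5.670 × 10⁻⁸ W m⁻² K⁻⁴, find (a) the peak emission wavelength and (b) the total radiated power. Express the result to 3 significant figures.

(a) λ_max = b/T = 2.898×10⁻³/1470 = 1.971×10⁻⁶ m = 1.97 μm.
Area A = 2.61 × 1.42 = 3.7062 m².
(b) P = σAT⁴ = 5.670×10⁻⁸×3.7062×(1470)⁴ = 9.81×10⁵ W.

λ_max ≈ 1.97 μm; P ≈ 9.81×10⁵ W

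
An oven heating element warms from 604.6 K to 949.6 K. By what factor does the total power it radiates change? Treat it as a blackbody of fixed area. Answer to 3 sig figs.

P ∝ T⁴, so P₂/P₁ = (T₂/T₁)⁴ = (949.6/604.6)⁴ = (1.57063)⁴ = 6.09.

P₂/P₁ ≈ 6.09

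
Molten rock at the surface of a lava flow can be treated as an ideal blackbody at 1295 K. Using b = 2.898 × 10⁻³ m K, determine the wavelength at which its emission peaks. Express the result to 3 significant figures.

Wien's displacement law: λ_max = b/T = (2.898×10⁻³ m·K)/(1295 K) = 2.238×10⁻⁶ m.
That is 2.24 μm, in the infrared range.

λ_max ≈ 2.24 μm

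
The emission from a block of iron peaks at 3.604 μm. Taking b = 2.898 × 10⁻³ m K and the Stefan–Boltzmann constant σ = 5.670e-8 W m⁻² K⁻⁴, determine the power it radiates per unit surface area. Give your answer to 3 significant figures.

Wien's law: T = b/λ_max = 2.898×10⁻³/3.604×10⁻⁶ = 804.107 K.
Then I = σT⁴ = 5.670×10⁻⁸×(804.107)⁴ = 2.37×10⁴ W/m².

I ≈ 2.37×10⁴ W/m²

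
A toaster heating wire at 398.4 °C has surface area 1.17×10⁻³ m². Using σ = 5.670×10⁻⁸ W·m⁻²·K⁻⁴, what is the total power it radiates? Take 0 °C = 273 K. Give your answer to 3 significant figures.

T = 398.4 °C + 273 = 671.4 K.
Area A = 1.17×10⁻³ m².
P = σAT⁴ = 5.670×10⁻⁸ × 1.17×10⁻³ × (671.4)⁴ = 13.5 W.

P ≈ 13.5 W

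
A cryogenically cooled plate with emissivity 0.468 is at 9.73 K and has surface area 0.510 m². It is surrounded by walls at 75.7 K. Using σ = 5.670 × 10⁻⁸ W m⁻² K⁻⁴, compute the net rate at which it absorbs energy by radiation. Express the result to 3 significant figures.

Area A = 0.510 m².
Net radiated power P_net = εσA(T⁴ − T₀⁴) = 0.468×5.670×10⁻⁸×0.510×(9.73⁴ − 75.7⁴).
T⁴ − T₀⁴ = 8962.96 − 3.28385×10⁷ = -3.28295×10⁷ K⁴, so P_net = -0.444 W — negative, meaning a net gain of 0.444 W.

Net gain ≈ 0.444 W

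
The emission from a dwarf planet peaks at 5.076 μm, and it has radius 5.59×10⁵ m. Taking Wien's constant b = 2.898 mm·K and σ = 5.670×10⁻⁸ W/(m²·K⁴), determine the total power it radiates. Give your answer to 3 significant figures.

P ≈ 2.37×10¹⁶ W

Wien's law: T = b/λ_max = 2.898×10⁻³/5.076×10⁻⁶ = 570.922 K.
Surface area A = 4πR² = 4π(5.59×10⁵ m)² = 3.92675×10¹² m².
Then P = σAT⁴ = 5.670×10⁻⁸×3.92675×10¹²×(570.922)⁴ = 2.37×10¹⁶ W.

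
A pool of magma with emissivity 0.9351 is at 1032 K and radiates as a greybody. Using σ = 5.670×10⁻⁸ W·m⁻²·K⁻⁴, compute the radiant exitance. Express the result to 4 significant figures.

Stefan–Boltzmann: I = εσT⁴ = 0.9351 × 5.670×10⁻⁸ × (1032)⁴ = 6.014×10⁴ W/m².

I ≈ 6.014×10⁴ W/m²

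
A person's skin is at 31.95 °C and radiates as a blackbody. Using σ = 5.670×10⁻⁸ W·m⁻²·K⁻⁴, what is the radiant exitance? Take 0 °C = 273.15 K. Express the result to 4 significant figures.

T = 31.95 °C + 273.15 = 305.10 K.
Stefan–Boltzmann: I = σT⁴ = 5.670×10⁻⁸ × (305.10)⁴ = 491.3 W/m².

I ≈ 491.3 W/m²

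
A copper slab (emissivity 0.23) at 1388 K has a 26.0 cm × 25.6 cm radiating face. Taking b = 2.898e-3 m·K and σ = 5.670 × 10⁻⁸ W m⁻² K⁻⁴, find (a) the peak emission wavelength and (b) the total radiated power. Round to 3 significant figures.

(a) λ_max = b/T = 2.898×10⁻³/1388 = 2.088×10⁻⁶ m = 2.09×10³ nm.
Area A = 0.260 × 0.256 = 0.06656 m².
(b) P = εσAT⁴ = 0.23×5.670×10⁻⁸×0.06656×(1388)⁴ = 3.22×10³ W.

λ_max ≈ 2.09×10³ nm; P ≈ 3.22×10³ W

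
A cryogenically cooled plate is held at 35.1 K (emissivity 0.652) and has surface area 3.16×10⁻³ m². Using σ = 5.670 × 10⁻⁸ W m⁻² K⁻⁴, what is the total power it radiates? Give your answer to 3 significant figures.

P ≈ 1.77×10⁻⁴ W

Area A = 3.16×10⁻³ m².
P = εσAT⁴ = 0.652 × 5.670×10⁻⁸ × 3.16×10⁻³ × (35.1)⁴ = 1.77×10⁻⁴ W.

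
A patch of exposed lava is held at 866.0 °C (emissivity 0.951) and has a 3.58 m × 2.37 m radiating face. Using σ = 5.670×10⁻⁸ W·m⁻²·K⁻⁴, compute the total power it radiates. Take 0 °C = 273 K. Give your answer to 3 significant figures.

P ≈ 7.70×10⁵ W

T = 866.0 °C + 273 = 1139.0 K.
Area A = 3.58 × 2.37 = 8.4846 m².
P = εσAT⁴ = 0.951 × 5.670×10⁻⁸ × 8.4846 × (1139.0)⁴ = 7.70×10⁵ W.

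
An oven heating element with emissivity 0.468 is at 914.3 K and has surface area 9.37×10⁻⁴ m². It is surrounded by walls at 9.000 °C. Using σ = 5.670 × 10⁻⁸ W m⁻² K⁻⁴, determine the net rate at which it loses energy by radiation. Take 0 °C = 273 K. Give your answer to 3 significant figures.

Surroundings: T = 9.000 °C + 273 = 282.000 K.
Area A = 9.37×10⁻⁴ m².
Net radiated power P_net = εσA(T⁴ − T₀⁴) = 0.468×5.670×10⁻⁸×9.37×10⁻⁴×(914.3⁴ − 282.000⁴).
T⁴ − T₀⁴ = 6.98803×10¹¹ − 6.32407×10⁹ = 6.92479×10¹¹ K⁴, so P_net = 17.2 W.

Net loss ≈ 17.2 W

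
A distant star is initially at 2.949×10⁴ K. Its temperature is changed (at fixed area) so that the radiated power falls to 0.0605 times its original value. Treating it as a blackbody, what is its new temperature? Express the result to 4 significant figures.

P ∝ T⁴, so T₂/T₁ = (P₂/P₁)^(1/4) = (0.0605)^(1/4) = 0.495951.
T₂ = 2.949×10⁴ × 0.495951 = 1.463×10⁴ K.

T₂ ≈ 1.463×10⁴ K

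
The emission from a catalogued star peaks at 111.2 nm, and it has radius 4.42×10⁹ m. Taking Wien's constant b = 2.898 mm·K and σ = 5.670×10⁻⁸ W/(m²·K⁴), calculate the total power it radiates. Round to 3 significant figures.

P ≈ 6.42×10³⁰ W

Wien's law: T = b/λ_max = 2.898×10⁻³/1.112×10⁻⁷ = 26061.2 K.
Surface area A = 4πR² = 4π(4.42×10⁹ m)² = 2.45502×10²⁰ m².
Then P = σAT⁴ = 5.670×10⁻⁸×2.45502×10²⁰×(26061.2)⁴ = 6.42×10³⁰ W.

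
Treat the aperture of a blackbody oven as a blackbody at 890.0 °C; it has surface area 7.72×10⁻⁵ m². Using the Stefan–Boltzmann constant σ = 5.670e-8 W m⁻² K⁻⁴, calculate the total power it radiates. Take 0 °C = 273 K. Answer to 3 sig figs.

P ≈ 8.01 W

T = 890.0 °C + 273 = 1163.0 K.
Area A = 7.72×10⁻⁵ m².
P = σAT⁴ = 5.670×10⁻⁸ × 7.72×10⁻⁵ × (1163.0)⁴ = 8.01 W.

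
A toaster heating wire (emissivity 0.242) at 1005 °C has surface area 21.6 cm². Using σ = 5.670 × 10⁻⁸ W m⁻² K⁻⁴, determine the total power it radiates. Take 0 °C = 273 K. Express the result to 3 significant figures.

T = 1005 °C + 273 = 1278 K.
Area A = 21.6 cm² = 2.16×10⁻³ m².
P = εσAT⁴ = 0.242 × 5.670×10⁻⁸ × 2.16×10⁻³ × (1278)⁴ = 79.1 W.

P ≈ 79.1 W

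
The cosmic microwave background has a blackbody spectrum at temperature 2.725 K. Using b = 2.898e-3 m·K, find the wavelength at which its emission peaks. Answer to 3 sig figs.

Wien's displacement law: λ_max = b/T = (2.898×10⁻³ m·K)/(2.725 K) = 1.063×10⁻³ m.
That is 1.06 mm, in the microwave range.

λ_max ≈ 1.06 mm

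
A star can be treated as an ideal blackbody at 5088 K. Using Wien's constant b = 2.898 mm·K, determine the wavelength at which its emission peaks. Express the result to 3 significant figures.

λ_max ≈ 0.570 μm

Wien's displacement law: λ_max = b/T = (2.898×10⁻³ m·K)/(5088 K) = 5.696×10⁻⁷ m.
That is 0.570 μm, in the visible range.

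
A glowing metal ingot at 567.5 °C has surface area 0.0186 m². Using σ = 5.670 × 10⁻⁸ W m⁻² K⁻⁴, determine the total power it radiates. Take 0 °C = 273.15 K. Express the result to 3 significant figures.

T = 567.5 °C + 273.15 = 840.65 K.
Area A = 0.0186 m².
P = σAT⁴ = 5.670×10⁻⁸ × 0.0186 × (840.65)⁴ = 527 W.

P ≈ 527 W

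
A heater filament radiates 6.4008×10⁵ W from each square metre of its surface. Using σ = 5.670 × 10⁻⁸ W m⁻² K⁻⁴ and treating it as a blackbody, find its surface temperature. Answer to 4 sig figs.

I = σT⁴, so T = (I/σ)^(1/4) = (6.4008×10⁵/(5.670×10⁻⁸))^(1/4) = 1833 K.

T ≈ 1833 K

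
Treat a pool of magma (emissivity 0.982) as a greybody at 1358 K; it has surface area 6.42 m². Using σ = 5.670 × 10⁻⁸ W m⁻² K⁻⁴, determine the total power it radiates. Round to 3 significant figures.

P ≈ 1.22×10⁶ W

Area A = 6.42 m².
P = εσAT⁴ = 0.982 × 5.670×10⁻⁸ × 6.42 × (1358)⁴ = 1.22×10⁶ W.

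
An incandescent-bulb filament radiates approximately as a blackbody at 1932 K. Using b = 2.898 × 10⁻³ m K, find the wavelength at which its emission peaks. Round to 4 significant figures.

λ_max ≈ 1500 nm

Wien's displacement law: λ_max = b/T = (2.898×10⁻³ m·K)/(1932 K) = 1.5000×10⁻⁶ m.
That is 1500 nm, in the infrared range.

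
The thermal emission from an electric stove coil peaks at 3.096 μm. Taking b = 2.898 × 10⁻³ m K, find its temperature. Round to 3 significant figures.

Wien's law gives T = b/λ_max = (2.898×10⁻³ m·K)/(3.096×10⁻⁶ m) = 936 K.

T ≈ 936 K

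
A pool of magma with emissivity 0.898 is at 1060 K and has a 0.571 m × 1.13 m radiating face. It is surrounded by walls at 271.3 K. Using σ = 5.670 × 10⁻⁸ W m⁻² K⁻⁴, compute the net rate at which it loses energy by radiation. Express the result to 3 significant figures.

Net loss ≈ 4.13×10⁴ W

Area A = 0.571 × 1.13 = 0.64523 m².
Net radiated power P_net = εσA(T⁴ − T₀⁴) = 0.898×5.670×10⁻⁸×0.64523×(1060⁴ − 271.3⁴).
T⁴ − T₀⁴ = 1.26248×10¹² − 5.41750×10⁹ = 1.25706×10¹² K⁴, so P_net = 4.13×10⁴ W.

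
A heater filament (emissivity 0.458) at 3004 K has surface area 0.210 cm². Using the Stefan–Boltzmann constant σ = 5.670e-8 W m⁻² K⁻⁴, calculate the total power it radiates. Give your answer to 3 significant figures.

P ≈ 44.4 W

Area A = 0.210 cm² = 2.10×10⁻⁵ m².
P = εσAT⁴ = 0.458 × 5.670×10⁻⁸ × 2.10×10⁻⁵ × (3004)⁴ = 44.4 W.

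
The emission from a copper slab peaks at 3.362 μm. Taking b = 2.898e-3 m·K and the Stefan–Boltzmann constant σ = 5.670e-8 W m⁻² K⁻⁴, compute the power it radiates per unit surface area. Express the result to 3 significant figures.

Wien's law: T = b/λ_max = 2.898×10⁻³/3.362×10⁻⁶ = 861.987 K.
Then I = σT⁴ = 5.670×10⁻⁸×(861.987)⁴ = 3.13×10⁴ W/m².

I ≈ 3.13×10⁴ W/m²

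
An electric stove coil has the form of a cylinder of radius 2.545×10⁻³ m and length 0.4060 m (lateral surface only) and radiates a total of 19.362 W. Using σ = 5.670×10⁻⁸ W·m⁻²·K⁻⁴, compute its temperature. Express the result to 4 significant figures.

T ≈ 478.9 K

Lateral area A = 2πrL = 2π×2.545×10⁻³×0.4060 = 6.49223×10⁻³ m².
P = σAT⁴ ⇒ T = (P/(σA))^(1/4) = (19.362/(5.670×10⁻⁸×6.49223×10⁻³))^(1/4) = 478.9 K.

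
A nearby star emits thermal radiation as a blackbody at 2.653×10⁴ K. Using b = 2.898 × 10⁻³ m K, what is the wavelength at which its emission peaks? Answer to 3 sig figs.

λ_max ≈ 109 nm

Wien's displacement law: λ_max = b/T = (2.898×10⁻³ m·K)/(2.653×10⁴ K) = 1.092×10⁻⁷ m.
That is 109 nm, in the ultraviolet range.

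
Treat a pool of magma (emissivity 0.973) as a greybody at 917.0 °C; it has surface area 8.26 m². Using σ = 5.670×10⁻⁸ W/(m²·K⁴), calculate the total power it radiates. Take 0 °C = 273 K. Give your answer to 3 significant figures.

P ≈ 9.14×10⁵ W

T = 917.0 °C + 273 = 1190.0 K.
Area A = 8.26 m².
P = εσAT⁴ = 0.973 × 5.670×10⁻⁸ × 8.26 × (1190.0)⁴ = 9.14×10⁵ W.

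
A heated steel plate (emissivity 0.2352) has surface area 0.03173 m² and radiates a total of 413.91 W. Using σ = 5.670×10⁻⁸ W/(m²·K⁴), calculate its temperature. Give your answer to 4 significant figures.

T ≈ 994.5 K

Area A = 0.03173 m².
P = εσAT⁴ ⇒ T = (P/(εσA))^(1/4) = (413.91/(0.2352×5.670×10⁻⁸×0.03173))^(1/4) = 994.5 K.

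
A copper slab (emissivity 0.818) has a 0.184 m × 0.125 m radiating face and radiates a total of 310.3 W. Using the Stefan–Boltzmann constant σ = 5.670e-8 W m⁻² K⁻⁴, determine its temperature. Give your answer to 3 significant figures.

Area A = 0.184 × 0.125 = 0.023 m².
P = εσAT⁴ ⇒ T = (P/(εσA))^(1/4) = (310.3/(0.818×5.670×10⁻⁸×0.023))^(1/4) = 734 K.

T ≈ 734 K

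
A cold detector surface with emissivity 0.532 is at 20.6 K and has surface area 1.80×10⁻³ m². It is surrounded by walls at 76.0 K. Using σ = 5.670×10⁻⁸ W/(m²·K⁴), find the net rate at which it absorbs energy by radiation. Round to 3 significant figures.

Net gain ≈ 1.80×10⁻³ W

Area A = 1.80×10⁻³ m².
Net radiated power P_net = εσA(T⁴ − T₀⁴) = 0.532×5.670×10⁻⁸×1.80×10⁻³×(20.6⁴ − 76.0⁴).
T⁴ − T₀⁴ = 1.80081×10⁵ − 3.33622×10⁷ = -3.31821×10⁷ K⁴, so P_net = -1.80×10⁻³ W — negative, meaning a net gain of 1.80×10⁻³ W.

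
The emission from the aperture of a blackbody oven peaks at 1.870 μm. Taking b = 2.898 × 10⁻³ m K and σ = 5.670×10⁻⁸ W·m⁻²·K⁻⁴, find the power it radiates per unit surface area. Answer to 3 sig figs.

Wien's law: T = b/λ_max = 2.898×10⁻³/1.870×10⁻⁶ = 1549.73 K.
Then I = σT⁴ = 5.670×10⁻⁸×(1549.73)⁴ = 3.27×10⁵ W/m².

I ≈ 3.27×10⁵ W/m²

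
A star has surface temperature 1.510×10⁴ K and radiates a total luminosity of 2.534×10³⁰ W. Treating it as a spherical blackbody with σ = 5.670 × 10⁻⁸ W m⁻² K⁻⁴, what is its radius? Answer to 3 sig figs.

R ≈ 8.27×10⁹ m

L = 4πR²σT⁴ ⇒ R = √(L/(4πσT⁴)).
σT⁴ = 2.94775×10⁹ W/m², so R = √(2.534×10³⁰/(4π×2.94775×10⁹)) = 8.27×10⁹ m.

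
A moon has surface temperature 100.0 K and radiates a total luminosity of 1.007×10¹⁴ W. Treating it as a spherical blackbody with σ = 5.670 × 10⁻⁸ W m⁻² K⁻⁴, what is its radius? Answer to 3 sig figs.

L = 4πR²σT⁴ ⇒ R = √(L/(4πσT⁴)).
σT⁴ = 5.67000 W/m², so R = √(1.007×10¹⁴/(4π×5.67000)) = 1.19×10⁶ m.

R ≈ 1.19×10⁶ m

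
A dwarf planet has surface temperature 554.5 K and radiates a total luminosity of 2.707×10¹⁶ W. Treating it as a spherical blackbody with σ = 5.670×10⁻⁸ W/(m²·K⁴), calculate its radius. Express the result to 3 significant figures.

L = 4πR²σT⁴ ⇒ R = √(L/(4πσT⁴)).
σT⁴ = 5360.30 W/m², so R = √(2.707×10¹⁶/(4π×5360.30)) = 6.34×10⁵ m.

R ≈ 6.34×10⁵ m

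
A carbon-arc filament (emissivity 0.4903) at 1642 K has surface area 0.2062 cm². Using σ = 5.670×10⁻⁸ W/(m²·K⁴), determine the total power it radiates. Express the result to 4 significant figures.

P ≈ 4.167 W

Area A = 0.2062 cm² = 2.062×10⁻⁵ m².
P = εσAT⁴ = 0.4903 × 5.670×10⁻⁸ × 2.062×10⁻⁵ × (1642)⁴ = 4.167 W.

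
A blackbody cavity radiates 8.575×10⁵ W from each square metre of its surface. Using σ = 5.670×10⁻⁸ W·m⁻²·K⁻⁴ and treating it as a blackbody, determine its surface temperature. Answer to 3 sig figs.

T ≈ 1.97×10³ K

I = σT⁴, so T = (I/σ)^(1/4) = (8.575×10⁵/(5.670×10⁻⁸))^(1/4) = 1.97×10³ K.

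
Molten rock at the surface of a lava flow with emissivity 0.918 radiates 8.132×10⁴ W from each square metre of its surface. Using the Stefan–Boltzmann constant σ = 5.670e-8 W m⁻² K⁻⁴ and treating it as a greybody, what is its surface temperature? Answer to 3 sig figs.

I = εσT⁴, so T = (I/εσ)^(1/4) = (8.132×10⁴/(0.918×5.670×10⁻⁸))^(1/4) = 1.12×10³ K.

T ≈ 1.12×10³ K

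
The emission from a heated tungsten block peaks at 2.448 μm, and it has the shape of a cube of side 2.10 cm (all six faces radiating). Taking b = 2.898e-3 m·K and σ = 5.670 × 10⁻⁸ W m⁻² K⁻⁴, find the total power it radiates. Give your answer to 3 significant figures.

P ≈ 295 W

Wien's law: T = b/λ_max = 2.898×10⁻³/2.448×10⁻⁶ = 1183.82 K.
Area A = 6s² = 6×(0.0210 m)² = 2.646×10⁻³ m².
Then P = σAT⁴ = 5.670×10⁻⁸×2.646×10⁻³×(1183.82)⁴ = 295 W.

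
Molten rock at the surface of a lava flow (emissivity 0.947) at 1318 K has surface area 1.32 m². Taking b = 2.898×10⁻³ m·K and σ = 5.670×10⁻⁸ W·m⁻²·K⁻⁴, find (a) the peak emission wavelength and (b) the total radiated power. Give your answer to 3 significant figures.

λ_max ≈ 2.20×10³ nm; P ≈ 2.14×10⁵ W

(a) λ_max = b/T = 2.898×10⁻³/1318 = 2.199×10⁻⁶ m = 2.20×10³ nm.
Area A = 1.32 m².
(b) P = εσAT⁴ = 0.947×5.670×10⁻⁸×1.32×(1318)⁴ = 2.14×10⁵ W.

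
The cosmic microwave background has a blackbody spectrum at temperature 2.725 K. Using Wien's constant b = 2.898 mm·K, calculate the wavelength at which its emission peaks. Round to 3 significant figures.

Wien's displacement law: λ_max = b/T = (2.898×10⁻³ m·K)/(2.725 K) = 1.063×10⁻³ m.
That is 1.06 mm, in the microwave range.

λ_max ≈ 1.06 mm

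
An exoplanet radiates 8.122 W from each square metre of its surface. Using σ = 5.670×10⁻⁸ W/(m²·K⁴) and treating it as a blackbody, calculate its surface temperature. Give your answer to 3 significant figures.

T ≈ 109 K

I = σT⁴, so T = (I/σ)^(1/4) = (8.122/(5.670×10⁻⁸))^(1/4) = 109 K.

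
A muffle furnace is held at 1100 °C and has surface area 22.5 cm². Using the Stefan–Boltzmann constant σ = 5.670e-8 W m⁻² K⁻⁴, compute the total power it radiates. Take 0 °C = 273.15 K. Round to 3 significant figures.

P ≈ 454 W

T = 1100 °C + 273.15 = 1373.15 K.
Area A = 22.5 cm² = 2.25×10⁻³ m².
P = σAT⁴ = 5.670×10⁻⁸ × 2.25×10⁻³ × (1373.15)⁴ = 454 W.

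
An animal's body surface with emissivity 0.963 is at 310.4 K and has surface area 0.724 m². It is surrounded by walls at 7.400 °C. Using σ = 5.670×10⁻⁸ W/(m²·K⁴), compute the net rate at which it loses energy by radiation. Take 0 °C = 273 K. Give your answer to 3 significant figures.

Net loss ≈ 123 W

Surroundings: T = 7.400 °C + 273 = 280.400 K.
Area A = 0.724 m².
Net radiated power P_net = εσA(T⁴ − T₀⁴) = 0.963×5.670×10⁻⁸×0.724×(310.4⁴ − 280.400⁴).
T⁴ − T₀⁴ = 9.28297×10⁹ − 6.18176×10⁹ = 3.10121×10⁹ K⁴, so P_net = 123 W.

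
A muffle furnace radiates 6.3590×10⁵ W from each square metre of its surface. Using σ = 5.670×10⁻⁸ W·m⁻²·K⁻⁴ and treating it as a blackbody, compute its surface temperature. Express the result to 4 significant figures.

I = σT⁴, so T = (I/σ)^(1/4) = (6.3590×10⁵/(5.670×10⁻⁸))^(1/4) = 1830 K.

T ≈ 1830 K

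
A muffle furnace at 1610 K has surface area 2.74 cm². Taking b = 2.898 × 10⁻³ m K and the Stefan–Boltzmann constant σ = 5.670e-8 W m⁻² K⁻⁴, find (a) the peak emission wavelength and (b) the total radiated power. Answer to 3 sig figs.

λ_max ≈ 1.80 μm; P ≈ 104 W

(a) λ_max = b/T = 2.898×10⁻³/1610 = 1.800×10⁻⁶ m = 1.80 μm.
Area A = 2.74 cm² = 2.74×10⁻⁴ m².
(b) P = σAT⁴ = 5.670×10⁻⁸×2.74×10⁻⁴×(1610)⁴ = 104 W.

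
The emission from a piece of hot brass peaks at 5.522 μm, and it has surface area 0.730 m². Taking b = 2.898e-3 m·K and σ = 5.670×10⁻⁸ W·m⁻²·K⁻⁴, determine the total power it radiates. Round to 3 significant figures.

Wien's law: T = b/λ_max = 2.898×10⁻³/5.522×10⁻⁶ = 524.810 K.
Area A = 0.730 m².
Then P = σAT⁴ = 5.670×10⁻⁸×0.730×(524.810)⁴ = 3.14×10³ W.

P ≈ 3.14×10³ W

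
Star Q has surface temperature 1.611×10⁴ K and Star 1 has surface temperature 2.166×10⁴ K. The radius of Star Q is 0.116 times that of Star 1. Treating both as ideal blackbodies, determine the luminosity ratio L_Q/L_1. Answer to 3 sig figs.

L ∝ R²T⁴, so L_Q/L_1 = (R_Q/R_1)²(T_Q/T_1)⁴ = (0.116)² × (1.611×10⁴/2.166×10⁴)⁴ = 0.013456 × 0.306019 = 4.12×10⁻³.

L_Q/L_1 ≈ 4.12×10⁻³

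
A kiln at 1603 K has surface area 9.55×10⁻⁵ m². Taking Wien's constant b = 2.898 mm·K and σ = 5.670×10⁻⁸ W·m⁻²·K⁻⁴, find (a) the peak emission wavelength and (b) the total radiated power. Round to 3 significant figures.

λ_max ≈ 1.81 μm; P ≈ 35.8 W

(a) λ_max = b/T = 2.898×10⁻³/1603 = 1.808×10⁻⁶ m = 1.81 μm.
Area A = 9.55×10⁻⁵ m².
(b) P = σAT⁴ = 5.670×10⁻⁸×9.55×10⁻⁵×(1603)⁴ = 35.8 W.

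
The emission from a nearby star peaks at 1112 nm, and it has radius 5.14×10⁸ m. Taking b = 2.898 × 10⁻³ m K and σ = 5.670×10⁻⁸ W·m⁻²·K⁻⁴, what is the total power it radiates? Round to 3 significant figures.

Wien's law: T = b/λ_max = 2.898×10⁻³/1.112×10⁻⁶ = 2606.12 K.
Surface area A = 4πR² = 4π(5.14×10⁸ m)² = 3.31998×10¹⁸ m².
Then P = σAT⁴ = 5.670×10⁻⁸×3.31998×10¹⁸×(2606.12)⁴ = 8.68×10²⁴ W.

P ≈ 8.68×10²⁴ W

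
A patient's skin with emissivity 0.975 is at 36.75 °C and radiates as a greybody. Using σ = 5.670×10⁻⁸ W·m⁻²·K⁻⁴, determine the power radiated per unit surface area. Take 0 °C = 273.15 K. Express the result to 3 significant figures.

T = 36.75 °C + 273.15 = 309.90 K.
Stefan–Boltzmann: I = εσT⁴ = 0.975 × 5.670×10⁻⁸ × (309.90)⁴ = 510 W/m².

I ≈ 510 W/m²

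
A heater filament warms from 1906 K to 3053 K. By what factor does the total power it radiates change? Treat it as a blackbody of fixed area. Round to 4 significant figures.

P ∝ T⁴, so P₂/P₁ = (T₂/T₁)⁴ = (3053/1906)⁴ = (1.60178)⁴ = 6.583.

P₂/P₁ ≈ 6.583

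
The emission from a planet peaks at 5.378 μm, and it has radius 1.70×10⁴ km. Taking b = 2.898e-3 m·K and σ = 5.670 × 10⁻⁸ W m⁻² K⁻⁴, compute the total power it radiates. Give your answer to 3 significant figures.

P ≈ 1.74×10¹⁹ W

Wien's law: T = b/λ_max = 2.898×10⁻³/5.378×10⁻⁶ = 538.862 K.
Surface area A = 4πR² = 4π(1.70×10⁷ m)² = 3.63168×10¹⁵ m².
Then P = σAT⁴ = 5.670×10⁻⁸×3.63168×10¹⁵×(538.862)⁴ = 1.74×10¹⁹ W.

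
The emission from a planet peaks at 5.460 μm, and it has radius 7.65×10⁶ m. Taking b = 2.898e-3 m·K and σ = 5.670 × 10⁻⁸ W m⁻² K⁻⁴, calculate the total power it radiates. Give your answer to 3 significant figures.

Wien's law: T = b/λ_max = 2.898×10⁻³/5.460×10⁻⁶ = 530.769 K.
Surface area A = 4πR² = 4π(7.65×10⁶ m)² = 7.35415×10¹⁴ m².
Then P = σAT⁴ = 5.670×10⁻⁸×7.35415×10¹⁴×(530.769)⁴ = 3.31×10¹⁸ W.

P ≈ 3.31×10¹⁸ W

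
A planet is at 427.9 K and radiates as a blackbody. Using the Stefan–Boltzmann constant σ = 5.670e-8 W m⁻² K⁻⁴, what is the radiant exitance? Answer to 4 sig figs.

Stefan–Boltzmann: I = σT⁴ = 5.670×10⁻⁸ × (427.9)⁴ = 1901 W/m².

I ≈ 1901 W/m²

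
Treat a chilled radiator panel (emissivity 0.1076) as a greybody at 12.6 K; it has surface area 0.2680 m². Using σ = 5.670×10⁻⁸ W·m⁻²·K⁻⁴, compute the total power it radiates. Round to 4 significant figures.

P ≈ 4.121×10⁻⁵ W

Area A = 0.2680 m².
P = εσAT⁴ = 0.1076 × 5.670×10⁻⁸ × 0.2680 × (12.6)⁴ = 4.121×10⁻⁵ W.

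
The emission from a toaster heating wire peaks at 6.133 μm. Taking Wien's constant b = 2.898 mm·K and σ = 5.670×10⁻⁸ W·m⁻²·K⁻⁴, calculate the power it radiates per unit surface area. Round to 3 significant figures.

I ≈ 2.83×10³ W/m²

Wien's law: T = b/λ_max = 2.898×10⁻³/6.133×10⁻⁶ = 472.526 K.
Then I = σT⁴ = 5.670×10⁻⁸×(472.526)⁴ = 2.83×10³ W/m².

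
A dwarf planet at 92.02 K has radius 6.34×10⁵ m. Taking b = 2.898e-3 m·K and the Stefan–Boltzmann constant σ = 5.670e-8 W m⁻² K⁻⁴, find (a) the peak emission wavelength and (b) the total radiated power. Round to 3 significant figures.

(a) λ_max = b/T = 2.898×10⁻³/92.02 = 3.149×10⁻⁵ m = 31.5 μm.
Surface area A = 4πR² = 4π(6.34×10⁵ m)² = 5.05113×10¹² m².
(b) P = σAT⁴ = 5.670×10⁻⁸×5.05113×10¹²×(92.02)⁴ = 2.05×10¹³ W.

λ_max ≈ 31.5 μm; P ≈ 2.05×10¹³ W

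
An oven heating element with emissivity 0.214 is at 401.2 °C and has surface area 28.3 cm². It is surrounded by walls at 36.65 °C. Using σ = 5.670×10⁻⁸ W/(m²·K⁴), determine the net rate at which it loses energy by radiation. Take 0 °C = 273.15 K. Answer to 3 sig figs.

Net loss ≈ 6.78 W

T = 401.2 °C + 273.15 = 674.35 K.
Surroundings: T = 36.65 °C + 273.15 = 309.80 K.
Area A = 28.3 cm² = 2.83×10⁻³ m².
Net radiated power P_net = εσA(T⁴ − T₀⁴) = 0.214×5.670×10⁻⁸×2.83×10⁻³×(674.35⁴ − 309.80⁴).
T⁴ − T₀⁴ = 2.06796×10¹¹ − 9.21140×10⁹ = 1.97585×10¹¹ K⁴, so P_net = 6.78 W.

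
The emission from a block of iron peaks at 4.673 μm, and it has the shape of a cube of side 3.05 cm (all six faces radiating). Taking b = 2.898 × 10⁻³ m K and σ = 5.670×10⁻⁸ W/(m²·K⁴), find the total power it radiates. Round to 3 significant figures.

P ≈ 46.8 W

Wien's law: T = b/λ_max = 2.898×10⁻³/4.673×10⁻⁶ = 620.158 K.
Area A = 6s² = 6×(0.0305 m)² = 5.5815×10⁻³ m².
Then P = σAT⁴ = 5.670×10⁻⁸×5.5815×10⁻³×(620.158)⁴ = 46.8 W.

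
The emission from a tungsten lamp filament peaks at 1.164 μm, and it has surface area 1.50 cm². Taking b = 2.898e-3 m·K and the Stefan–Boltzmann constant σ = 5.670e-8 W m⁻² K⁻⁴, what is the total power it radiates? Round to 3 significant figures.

Wien's law: T = b/λ_max = 2.898×10⁻³/1.164×10⁻⁶ = 2489.69 K.
Area A = 1.50 cm² = 1.50×10⁻⁴ m².
Then P = σAT⁴ = 5.670×10⁻⁸×1.50×10⁻⁴×(2489.69)⁴ = 327 W.

P ≈ 327 W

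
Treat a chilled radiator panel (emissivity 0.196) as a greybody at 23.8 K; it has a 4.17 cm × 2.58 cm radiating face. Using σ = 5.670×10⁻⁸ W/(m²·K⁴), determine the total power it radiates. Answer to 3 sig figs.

P ≈ 3.84×10⁻⁶ W

Area A = 0.0417 × 0.0258 = 1.07586×10⁻³ m².
P = εσAT⁴ = 0.196 × 5.670×10⁻⁸ × 1.07586×10⁻³ × (23.8)⁴ = 3.84×10⁻⁶ W.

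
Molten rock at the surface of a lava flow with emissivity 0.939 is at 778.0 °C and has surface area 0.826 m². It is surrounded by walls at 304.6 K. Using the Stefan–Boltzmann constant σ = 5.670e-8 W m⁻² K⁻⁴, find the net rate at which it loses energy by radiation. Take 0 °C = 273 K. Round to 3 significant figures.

Net loss ≈ 5.33×10⁴ W

T = 778.0 °C + 273 = 1051.0 K.
Area A = 0.826 m².
Net radiated power P_net = εσA(T⁴ − T₀⁴) = 0.939×5.670×10⁻⁸×0.826×(1051.0⁴ − 304.6⁴).
T⁴ − T₀⁴ = 1.22014×10¹² − 8.60834×10⁹ = 1.21153×10¹² K⁴, so P_net = 5.33×10⁴ W.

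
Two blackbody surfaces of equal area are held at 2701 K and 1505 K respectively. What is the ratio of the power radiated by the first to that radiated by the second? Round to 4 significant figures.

P₁/P₂ ≈ 10.37

With equal areas, P₁/P₂ = (T₁/T₂)⁴ = (2701/1505)⁴ = 10.37.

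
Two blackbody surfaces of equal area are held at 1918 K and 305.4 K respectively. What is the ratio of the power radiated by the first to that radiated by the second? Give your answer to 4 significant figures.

With equal areas, P₁/P₂ = (T₁/T₂)⁴ = (1918/305.4)⁴ = 1556.

P₁/P₂ ≈ 1556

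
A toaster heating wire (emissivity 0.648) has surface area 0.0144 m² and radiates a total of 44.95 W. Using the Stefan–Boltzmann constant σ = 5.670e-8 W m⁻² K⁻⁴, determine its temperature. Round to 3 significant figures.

Area A = 0.0144 m².
P = εσAT⁴ ⇒ T = (P/(εσA))^(1/4) = (44.95/(0.648×5.670×10⁻⁸×0.0144))^(1/4) = 540 K.

T ≈ 540 K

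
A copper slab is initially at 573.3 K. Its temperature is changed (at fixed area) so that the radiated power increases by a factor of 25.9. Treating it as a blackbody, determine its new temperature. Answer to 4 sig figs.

P ∝ T⁴, so T₂/T₁ = (P₂/P₁)^(1/4) = (25.9)^(1/4) = 2.25593.
T₂ = 573.3 × 2.25593 = 1293 K.

T₂ ≈ 1293 K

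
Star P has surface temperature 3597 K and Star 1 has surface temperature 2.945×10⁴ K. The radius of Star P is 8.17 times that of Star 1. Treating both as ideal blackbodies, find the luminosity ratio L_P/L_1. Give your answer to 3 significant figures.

L ∝ R²T⁴, so L_P/L_1 = (R_P/R_1)²(T_P/T_1)⁴ = (8.17)² × (3597/2.945×10⁴)⁴ = 66.7489 × 2.22546×10⁻⁴ = 0.0149.

L_P/L_1 ≈ 0.0149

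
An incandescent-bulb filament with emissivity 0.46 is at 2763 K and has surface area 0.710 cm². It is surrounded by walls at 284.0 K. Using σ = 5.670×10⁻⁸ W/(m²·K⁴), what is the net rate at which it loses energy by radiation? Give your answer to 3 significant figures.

Net loss ≈ 108 W

Area A = 0.710 cm² = 7.10×10⁻⁵ m².
Net radiated power P_net = εσA(T⁴ − T₀⁴) = 0.46×5.670×10⁻⁸×7.10×10⁻⁵×(2763⁴ − 284.0⁴).
T⁴ − T₀⁴ = 5.82805×10¹³ − 6.50539×10⁹ = 5.82740×10¹³ K⁴, so P_net = 108 W.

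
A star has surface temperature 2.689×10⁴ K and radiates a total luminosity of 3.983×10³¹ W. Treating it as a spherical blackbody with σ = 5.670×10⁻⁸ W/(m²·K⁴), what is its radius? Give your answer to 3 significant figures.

L = 4πR²σT⁴ ⇒ R = √(L/(4πσT⁴)).
σT⁴ = 2.96446×10¹⁰ W/m², so R = √(3.983×10³¹/(4π×2.96446×10¹⁰)) = 1.03×10¹⁰ m.

R ≈ 1.03×10¹⁰ m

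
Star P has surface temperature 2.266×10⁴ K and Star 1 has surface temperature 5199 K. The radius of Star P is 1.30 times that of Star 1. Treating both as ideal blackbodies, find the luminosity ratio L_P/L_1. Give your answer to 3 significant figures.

L ∝ R²T⁴, so L_P/L_1 = (R_P/R_1)²(T_P/T_1)⁴ = (1.30)² × (2.266×10⁴/5199)⁴ = 1.69 × 360.878 = 610.

L_P/L_1 ≈ 610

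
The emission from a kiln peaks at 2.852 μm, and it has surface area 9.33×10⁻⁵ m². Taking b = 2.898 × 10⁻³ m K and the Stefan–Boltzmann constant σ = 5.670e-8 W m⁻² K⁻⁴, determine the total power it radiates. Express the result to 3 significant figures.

Wien's law: T = b/λ_max = 2.898×10⁻³/2.852×10⁻⁶ = 1016.13 K.
Area A = 9.33×10⁻⁵ m².
Then P = σAT⁴ = 5.670×10⁻⁸×9.33×10⁻⁵×(1016.13)⁴ = 5.64 W.

P ≈ 5.64 W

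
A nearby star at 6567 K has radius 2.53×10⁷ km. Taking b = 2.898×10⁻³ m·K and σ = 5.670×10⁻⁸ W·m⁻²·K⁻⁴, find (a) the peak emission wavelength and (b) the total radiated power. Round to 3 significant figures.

(a) λ_max = b/T = 2.898×10⁻³/6567 = 4.413×10⁻⁷ m = 0.441 μm.
Surface area A = 4πR² = 4π(2.53×10¹⁰ m)² = 8.04361×10²¹ m².
(b) P = σAT⁴ = 5.670×10⁻⁸×8.04361×10²¹×(6567)⁴ = 8.48×10²⁹ W.

λ_max ≈ 0.441 μm; P ≈ 8.48×10²⁹ W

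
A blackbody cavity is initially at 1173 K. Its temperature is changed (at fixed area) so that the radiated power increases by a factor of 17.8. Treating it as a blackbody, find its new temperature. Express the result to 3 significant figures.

T₂ ≈ 2.41×10³ K

P ∝ T⁴, so T₂/T₁ = (P₂/P₁)^(1/4) = (17.8)^(1/4) = 2.05402.
T₂ = 1173 × 2.05402 = 2.41×10³ K.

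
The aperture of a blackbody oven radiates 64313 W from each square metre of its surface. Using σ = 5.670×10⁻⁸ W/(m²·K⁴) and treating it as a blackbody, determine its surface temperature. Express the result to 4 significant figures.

T ≈ 1032 K

I = σT⁴, so T = (I/σ)^(1/4) = (64313/(5.670×10⁻⁸))^(1/4) = 1032 K.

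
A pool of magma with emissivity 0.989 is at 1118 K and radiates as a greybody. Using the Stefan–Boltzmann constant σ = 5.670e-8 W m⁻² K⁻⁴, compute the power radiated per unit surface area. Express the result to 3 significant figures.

I ≈ 8.76×10⁴ W/m²

Stefan–Boltzmann: I = εσT⁴ = 0.989 × 5.670×10⁻⁸ × (1118)⁴ = 8.76×10⁴ W/m².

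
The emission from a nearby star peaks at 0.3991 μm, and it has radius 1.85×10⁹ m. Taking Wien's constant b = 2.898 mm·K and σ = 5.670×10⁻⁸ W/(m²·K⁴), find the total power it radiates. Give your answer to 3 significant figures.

P ≈ 6.78×10²⁷ W

Wien's law: T = b/λ_max = 2.898×10⁻³/3.991×10⁻⁷ = 7261.34 K.
Surface area A = 4πR² = 4π(1.85×10⁹ m)² = 4.30084×10¹⁹ m².
Then P = σAT⁴ = 5.670×10⁻⁸×4.30084×10¹⁹×(7261.34)⁴ = 6.78×10²⁷ W.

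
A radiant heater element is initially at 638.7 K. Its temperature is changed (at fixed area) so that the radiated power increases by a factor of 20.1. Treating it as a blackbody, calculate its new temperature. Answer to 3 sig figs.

T₂ ≈ 1.35×10³ K

P ∝ T⁴, so T₂/T₁ = (P₂/P₁)^(1/4) = (20.1)^(1/4) = 2.11738.
T₂ = 638.7 × 2.11738 = 1.35×10³ K.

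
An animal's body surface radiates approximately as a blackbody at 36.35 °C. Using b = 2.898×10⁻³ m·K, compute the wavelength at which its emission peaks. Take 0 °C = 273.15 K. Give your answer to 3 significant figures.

λ_max ≈ 9.36 μm

T = 36.35 °C + 273.15 = 309.50 K.
Wien's displacement law: λ_max = b/T = (2.898×10⁻³ m·K)/(309.50 K) = 9.363×10⁻⁶ m.
That is 9.36 μm, in the infrared range.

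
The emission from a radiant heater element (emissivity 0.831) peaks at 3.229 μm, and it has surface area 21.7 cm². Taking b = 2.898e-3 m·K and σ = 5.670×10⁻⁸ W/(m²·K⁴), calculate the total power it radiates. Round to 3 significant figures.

P ≈ 66.3 W

Wien's law: T = b/λ_max = 2.898×10⁻³/3.229×10⁻⁶ = 897.491 K.
Area A = 21.7 cm² = 2.17×10⁻³ m².
Then P = εσAT⁴ = 0.831×5.670×10⁻⁸×2.17×10⁻³×(897.491)⁴ = 66.3 W.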